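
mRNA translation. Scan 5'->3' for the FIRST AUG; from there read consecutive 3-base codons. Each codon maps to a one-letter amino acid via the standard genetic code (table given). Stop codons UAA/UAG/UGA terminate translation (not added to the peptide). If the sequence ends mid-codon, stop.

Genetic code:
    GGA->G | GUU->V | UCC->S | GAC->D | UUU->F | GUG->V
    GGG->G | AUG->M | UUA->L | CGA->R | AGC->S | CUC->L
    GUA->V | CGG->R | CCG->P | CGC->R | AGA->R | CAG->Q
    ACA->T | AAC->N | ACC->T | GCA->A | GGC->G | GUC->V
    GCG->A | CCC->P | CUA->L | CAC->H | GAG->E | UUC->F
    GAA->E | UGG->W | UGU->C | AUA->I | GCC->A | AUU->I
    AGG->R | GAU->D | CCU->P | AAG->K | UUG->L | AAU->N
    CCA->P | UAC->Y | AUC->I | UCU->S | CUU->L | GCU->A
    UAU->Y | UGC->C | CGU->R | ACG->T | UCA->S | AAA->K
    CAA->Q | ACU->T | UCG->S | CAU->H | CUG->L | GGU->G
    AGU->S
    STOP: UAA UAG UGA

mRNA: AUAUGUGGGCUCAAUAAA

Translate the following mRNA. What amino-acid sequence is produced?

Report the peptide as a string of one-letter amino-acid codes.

start AUG at pos 2
pos 2: AUG -> M; peptide=M
pos 5: UGG -> W; peptide=MW
pos 8: GCU -> A; peptide=MWA
pos 11: CAA -> Q; peptide=MWAQ
pos 14: UAA -> STOP

Answer: MWAQ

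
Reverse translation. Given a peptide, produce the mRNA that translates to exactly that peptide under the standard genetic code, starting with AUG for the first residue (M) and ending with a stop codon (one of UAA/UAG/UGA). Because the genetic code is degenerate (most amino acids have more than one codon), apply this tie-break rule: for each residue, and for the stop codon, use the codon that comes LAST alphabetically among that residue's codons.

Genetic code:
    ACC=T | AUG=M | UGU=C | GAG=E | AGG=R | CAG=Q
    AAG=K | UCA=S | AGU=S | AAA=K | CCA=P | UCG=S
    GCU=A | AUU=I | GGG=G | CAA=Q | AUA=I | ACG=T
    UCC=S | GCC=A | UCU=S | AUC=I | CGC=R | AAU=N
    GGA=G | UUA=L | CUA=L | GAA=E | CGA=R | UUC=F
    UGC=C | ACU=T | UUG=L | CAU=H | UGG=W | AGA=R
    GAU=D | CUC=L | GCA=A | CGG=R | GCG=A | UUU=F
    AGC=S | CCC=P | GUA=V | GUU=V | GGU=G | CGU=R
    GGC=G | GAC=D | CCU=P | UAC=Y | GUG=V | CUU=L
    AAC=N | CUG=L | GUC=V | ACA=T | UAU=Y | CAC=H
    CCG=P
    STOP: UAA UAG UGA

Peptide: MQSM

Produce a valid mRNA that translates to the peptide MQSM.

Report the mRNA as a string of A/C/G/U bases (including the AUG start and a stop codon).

Answer: mRNA: AUGCAGUCUAUGUGA

Derivation:
residue 1: M -> AUG (start codon)
residue 2: Q codons sorted = CAA,CAG -> pick last = CAG
residue 3: S codons sorted = AGC,AGU,UCA,UCC,UCG,UCU -> pick last = UCU
residue 4: M -> AUG (only codon)
terminator: stop codons sorted = UAA,UAG,UGA -> pick last = UGA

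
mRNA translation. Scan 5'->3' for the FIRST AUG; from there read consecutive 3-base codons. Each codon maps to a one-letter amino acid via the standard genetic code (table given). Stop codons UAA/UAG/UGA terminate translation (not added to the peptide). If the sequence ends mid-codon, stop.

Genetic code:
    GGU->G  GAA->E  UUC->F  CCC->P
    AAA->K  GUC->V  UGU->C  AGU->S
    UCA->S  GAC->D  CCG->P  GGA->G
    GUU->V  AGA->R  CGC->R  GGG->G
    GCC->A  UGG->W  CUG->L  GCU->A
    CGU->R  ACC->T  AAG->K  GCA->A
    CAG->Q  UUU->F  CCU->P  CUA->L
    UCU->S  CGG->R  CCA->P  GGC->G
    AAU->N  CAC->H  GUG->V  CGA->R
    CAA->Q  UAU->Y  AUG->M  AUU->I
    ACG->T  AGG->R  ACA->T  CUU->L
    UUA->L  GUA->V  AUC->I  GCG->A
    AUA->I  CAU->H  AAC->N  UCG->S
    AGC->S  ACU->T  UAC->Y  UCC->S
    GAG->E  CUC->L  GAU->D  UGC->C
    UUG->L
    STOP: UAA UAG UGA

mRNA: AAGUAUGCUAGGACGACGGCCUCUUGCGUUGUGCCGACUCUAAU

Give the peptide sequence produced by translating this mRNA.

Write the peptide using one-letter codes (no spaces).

Answer: MLGRRPLALCRL

Derivation:
start AUG at pos 4
pos 4: AUG -> M; peptide=M
pos 7: CUA -> L; peptide=ML
pos 10: GGA -> G; peptide=MLG
pos 13: CGA -> R; peptide=MLGR
pos 16: CGG -> R; peptide=MLGRR
pos 19: CCU -> P; peptide=MLGRRP
pos 22: CUU -> L; peptide=MLGRRPL
pos 25: GCG -> A; peptide=MLGRRPLA
pos 28: UUG -> L; peptide=MLGRRPLAL
pos 31: UGC -> C; peptide=MLGRRPLALC
pos 34: CGA -> R; peptide=MLGRRPLALCR
pos 37: CUC -> L; peptide=MLGRRPLALCRL
pos 40: UAA -> STOP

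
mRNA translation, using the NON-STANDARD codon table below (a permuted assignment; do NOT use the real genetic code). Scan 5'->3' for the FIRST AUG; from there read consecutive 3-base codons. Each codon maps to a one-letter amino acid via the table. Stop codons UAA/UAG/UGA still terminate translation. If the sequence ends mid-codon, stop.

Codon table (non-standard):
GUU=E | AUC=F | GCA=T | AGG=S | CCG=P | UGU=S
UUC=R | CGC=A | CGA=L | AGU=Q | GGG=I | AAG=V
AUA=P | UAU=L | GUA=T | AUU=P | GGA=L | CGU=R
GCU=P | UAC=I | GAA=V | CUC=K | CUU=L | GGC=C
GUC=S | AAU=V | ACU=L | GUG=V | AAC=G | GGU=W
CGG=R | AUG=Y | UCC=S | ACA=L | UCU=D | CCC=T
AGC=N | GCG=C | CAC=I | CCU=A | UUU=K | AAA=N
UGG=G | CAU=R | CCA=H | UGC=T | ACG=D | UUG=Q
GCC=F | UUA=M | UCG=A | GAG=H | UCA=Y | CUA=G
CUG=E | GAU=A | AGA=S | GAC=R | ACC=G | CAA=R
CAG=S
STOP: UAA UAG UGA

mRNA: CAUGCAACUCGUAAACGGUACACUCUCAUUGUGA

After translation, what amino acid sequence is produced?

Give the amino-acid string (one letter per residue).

start AUG at pos 1
pos 1: AUG -> Y; peptide=Y
pos 4: CAA -> R; peptide=YR
pos 7: CUC -> K; peptide=YRK
pos 10: GUA -> T; peptide=YRKT
pos 13: AAC -> G; peptide=YRKTG
pos 16: GGU -> W; peptide=YRKTGW
pos 19: ACA -> L; peptide=YRKTGWL
pos 22: CUC -> K; peptide=YRKTGWLK
pos 25: UCA -> Y; peptide=YRKTGWLKY
pos 28: UUG -> Q; peptide=YRKTGWLKYQ
pos 31: UGA -> STOP

Answer: YRKTGWLKYQ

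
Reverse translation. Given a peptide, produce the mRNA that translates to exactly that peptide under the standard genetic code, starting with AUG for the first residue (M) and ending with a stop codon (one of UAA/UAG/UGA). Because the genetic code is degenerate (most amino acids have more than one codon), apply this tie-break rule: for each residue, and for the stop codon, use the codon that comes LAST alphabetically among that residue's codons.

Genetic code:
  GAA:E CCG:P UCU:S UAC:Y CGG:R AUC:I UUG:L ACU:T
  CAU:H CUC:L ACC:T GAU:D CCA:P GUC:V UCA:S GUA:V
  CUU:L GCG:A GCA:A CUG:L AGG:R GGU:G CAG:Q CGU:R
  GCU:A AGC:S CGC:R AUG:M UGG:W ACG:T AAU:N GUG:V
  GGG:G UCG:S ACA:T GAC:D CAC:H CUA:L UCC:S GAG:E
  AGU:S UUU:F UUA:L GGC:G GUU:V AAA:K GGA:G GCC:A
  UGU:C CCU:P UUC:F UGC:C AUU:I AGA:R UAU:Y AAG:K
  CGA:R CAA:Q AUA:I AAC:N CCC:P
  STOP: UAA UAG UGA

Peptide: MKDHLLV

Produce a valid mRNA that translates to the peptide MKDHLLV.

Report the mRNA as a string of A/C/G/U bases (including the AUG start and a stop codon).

residue 1: M -> AUG (start codon)
residue 2: K codons sorted = AAA,AAG -> pick last = AAG
residue 3: D codons sorted = GAC,GAU -> pick last = GAU
residue 4: H codons sorted = CAC,CAU -> pick last = CAU
residue 5: L codons sorted = CUA,CUC,CUG,CUU,UUA,UUG -> pick last = UUG
residue 6: L codons sorted = CUA,CUC,CUG,CUU,UUA,UUG -> pick last = UUG
residue 7: V codons sorted = GUA,GUC,GUG,GUU -> pick last = GUU
terminator: stop codons sorted = UAA,UAG,UGA -> pick last = UGA

Answer: mRNA: AUGAAGGAUCAUUUGUUGGUUUGA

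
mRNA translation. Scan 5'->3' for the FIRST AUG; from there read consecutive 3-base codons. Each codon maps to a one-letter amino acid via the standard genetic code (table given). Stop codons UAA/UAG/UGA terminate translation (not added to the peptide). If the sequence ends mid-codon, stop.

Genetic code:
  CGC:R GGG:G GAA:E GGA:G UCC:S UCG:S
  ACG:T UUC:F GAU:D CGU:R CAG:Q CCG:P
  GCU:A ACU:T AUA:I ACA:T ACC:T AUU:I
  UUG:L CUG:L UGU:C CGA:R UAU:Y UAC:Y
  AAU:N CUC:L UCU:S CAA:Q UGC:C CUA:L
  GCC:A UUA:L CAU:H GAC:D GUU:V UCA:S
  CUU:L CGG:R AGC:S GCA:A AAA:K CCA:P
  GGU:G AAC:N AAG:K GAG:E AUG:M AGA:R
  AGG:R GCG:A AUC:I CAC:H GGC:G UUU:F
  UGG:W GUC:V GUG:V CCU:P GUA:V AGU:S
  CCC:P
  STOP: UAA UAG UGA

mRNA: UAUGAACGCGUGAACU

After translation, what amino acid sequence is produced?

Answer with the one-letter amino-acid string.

Answer: MNA

Derivation:
start AUG at pos 1
pos 1: AUG -> M; peptide=M
pos 4: AAC -> N; peptide=MN
pos 7: GCG -> A; peptide=MNA
pos 10: UGA -> STOP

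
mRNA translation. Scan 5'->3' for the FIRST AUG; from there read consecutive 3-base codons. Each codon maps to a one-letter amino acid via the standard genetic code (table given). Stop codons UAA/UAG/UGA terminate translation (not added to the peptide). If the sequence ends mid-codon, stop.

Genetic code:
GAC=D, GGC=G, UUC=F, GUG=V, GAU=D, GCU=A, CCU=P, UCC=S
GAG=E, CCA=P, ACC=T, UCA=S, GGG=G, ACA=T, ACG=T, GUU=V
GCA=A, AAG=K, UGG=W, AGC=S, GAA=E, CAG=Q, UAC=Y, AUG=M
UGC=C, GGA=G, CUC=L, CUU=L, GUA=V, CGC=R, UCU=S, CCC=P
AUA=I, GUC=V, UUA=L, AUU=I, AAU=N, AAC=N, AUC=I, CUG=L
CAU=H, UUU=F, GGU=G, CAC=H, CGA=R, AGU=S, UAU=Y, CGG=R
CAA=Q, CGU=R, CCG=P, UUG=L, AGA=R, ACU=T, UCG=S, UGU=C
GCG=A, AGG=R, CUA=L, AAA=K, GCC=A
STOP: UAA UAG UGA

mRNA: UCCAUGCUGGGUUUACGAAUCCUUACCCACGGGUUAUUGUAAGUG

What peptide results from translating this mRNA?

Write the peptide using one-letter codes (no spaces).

start AUG at pos 3
pos 3: AUG -> M; peptide=M
pos 6: CUG -> L; peptide=ML
pos 9: GGU -> G; peptide=MLG
pos 12: UUA -> L; peptide=MLGL
pos 15: CGA -> R; peptide=MLGLR
pos 18: AUC -> I; peptide=MLGLRI
pos 21: CUU -> L; peptide=MLGLRIL
pos 24: ACC -> T; peptide=MLGLRILT
pos 27: CAC -> H; peptide=MLGLRILTH
pos 30: GGG -> G; peptide=MLGLRILTHG
pos 33: UUA -> L; peptide=MLGLRILTHGL
pos 36: UUG -> L; peptide=MLGLRILTHGLL
pos 39: UAA -> STOP

Answer: MLGLRILTHGLL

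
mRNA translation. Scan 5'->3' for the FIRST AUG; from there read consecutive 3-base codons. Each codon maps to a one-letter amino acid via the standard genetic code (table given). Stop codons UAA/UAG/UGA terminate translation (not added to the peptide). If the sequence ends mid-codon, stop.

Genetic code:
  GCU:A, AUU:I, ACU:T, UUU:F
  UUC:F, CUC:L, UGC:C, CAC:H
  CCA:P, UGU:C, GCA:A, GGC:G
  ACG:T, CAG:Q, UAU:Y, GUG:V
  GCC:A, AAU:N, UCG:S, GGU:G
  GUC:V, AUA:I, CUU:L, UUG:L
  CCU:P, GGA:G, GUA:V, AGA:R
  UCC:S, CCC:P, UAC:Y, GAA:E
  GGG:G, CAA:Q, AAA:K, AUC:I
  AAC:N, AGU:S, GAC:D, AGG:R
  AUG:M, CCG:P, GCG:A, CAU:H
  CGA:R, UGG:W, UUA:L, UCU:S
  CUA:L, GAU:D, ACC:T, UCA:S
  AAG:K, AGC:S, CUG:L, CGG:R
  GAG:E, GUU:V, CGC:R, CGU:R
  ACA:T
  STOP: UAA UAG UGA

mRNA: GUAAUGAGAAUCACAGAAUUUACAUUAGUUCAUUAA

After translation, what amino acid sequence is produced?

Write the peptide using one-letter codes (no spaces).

start AUG at pos 3
pos 3: AUG -> M; peptide=M
pos 6: AGA -> R; peptide=MR
pos 9: AUC -> I; peptide=MRI
pos 12: ACA -> T; peptide=MRIT
pos 15: GAA -> E; peptide=MRITE
pos 18: UUU -> F; peptide=MRITEF
pos 21: ACA -> T; peptide=MRITEFT
pos 24: UUA -> L; peptide=MRITEFTL
pos 27: GUU -> V; peptide=MRITEFTLV
pos 30: CAU -> H; peptide=MRITEFTLVH
pos 33: UAA -> STOP

Answer: MRITEFTLVH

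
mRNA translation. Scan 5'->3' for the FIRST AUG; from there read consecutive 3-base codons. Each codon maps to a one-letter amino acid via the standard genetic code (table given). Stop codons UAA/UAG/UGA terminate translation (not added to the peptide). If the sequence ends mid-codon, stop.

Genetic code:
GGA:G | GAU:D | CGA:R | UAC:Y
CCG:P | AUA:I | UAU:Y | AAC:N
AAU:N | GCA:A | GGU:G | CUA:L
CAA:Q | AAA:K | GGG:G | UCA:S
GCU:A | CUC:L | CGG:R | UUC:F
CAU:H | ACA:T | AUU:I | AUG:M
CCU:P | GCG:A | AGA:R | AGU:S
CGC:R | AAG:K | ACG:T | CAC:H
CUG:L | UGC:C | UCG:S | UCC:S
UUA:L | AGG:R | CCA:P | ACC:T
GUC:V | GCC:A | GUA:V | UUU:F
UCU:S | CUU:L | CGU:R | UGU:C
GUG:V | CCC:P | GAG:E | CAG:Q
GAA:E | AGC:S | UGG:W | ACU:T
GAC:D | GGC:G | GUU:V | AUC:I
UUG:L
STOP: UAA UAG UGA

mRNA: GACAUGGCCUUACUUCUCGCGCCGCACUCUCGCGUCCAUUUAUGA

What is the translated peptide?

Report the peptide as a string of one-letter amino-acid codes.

Answer: MALLLAPHSRVHL

Derivation:
start AUG at pos 3
pos 3: AUG -> M; peptide=M
pos 6: GCC -> A; peptide=MA
pos 9: UUA -> L; peptide=MAL
pos 12: CUU -> L; peptide=MALL
pos 15: CUC -> L; peptide=MALLL
pos 18: GCG -> A; peptide=MALLLA
pos 21: CCG -> P; peptide=MALLLAP
pos 24: CAC -> H; peptide=MALLLAPH
pos 27: UCU -> S; peptide=MALLLAPHS
pos 30: CGC -> R; peptide=MALLLAPHSR
pos 33: GUC -> V; peptide=MALLLAPHSRV
pos 36: CAU -> H; peptide=MALLLAPHSRVH
pos 39: UUA -> L; peptide=MALLLAPHSRVHL
pos 42: UGA -> STOP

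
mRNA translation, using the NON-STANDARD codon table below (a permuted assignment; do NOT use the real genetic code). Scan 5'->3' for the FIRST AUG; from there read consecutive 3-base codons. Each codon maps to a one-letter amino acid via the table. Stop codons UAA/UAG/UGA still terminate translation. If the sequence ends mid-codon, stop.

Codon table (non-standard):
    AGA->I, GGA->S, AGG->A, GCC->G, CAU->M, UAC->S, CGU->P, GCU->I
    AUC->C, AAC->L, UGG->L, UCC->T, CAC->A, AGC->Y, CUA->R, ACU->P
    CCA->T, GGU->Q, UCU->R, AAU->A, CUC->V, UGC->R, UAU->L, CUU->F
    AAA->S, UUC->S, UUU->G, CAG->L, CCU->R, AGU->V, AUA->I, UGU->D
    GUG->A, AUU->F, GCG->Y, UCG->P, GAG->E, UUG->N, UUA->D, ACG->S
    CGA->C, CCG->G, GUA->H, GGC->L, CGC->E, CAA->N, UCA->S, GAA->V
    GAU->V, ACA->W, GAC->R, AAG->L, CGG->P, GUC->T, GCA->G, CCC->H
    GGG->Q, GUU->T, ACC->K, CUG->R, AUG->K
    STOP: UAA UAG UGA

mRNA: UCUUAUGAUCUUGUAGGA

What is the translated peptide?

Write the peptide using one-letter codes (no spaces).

start AUG at pos 4
pos 4: AUG -> K; peptide=K
pos 7: AUC -> C; peptide=KC
pos 10: UUG -> N; peptide=KCN
pos 13: UAG -> STOP

Answer: KCN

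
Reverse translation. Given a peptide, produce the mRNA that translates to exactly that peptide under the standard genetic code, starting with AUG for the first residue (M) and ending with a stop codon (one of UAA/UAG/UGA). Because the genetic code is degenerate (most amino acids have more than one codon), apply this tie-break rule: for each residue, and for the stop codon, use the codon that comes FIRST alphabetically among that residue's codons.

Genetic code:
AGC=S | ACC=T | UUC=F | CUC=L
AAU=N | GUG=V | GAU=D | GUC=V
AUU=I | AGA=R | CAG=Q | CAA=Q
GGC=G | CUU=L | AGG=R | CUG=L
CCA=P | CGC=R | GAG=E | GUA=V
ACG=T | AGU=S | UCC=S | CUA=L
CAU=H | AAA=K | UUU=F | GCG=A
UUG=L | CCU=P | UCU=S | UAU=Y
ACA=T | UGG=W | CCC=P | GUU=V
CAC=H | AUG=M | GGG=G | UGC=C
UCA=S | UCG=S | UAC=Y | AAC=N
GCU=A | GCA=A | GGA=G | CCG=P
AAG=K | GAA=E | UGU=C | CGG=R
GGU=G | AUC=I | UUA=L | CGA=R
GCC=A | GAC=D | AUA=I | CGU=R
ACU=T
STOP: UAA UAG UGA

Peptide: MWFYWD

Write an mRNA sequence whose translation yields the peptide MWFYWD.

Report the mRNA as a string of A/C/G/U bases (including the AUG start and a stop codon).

residue 1: M -> AUG (start codon)
residue 2: W -> UGG (only codon)
residue 3: F codons sorted = UUC,UUU -> pick first = UUC
residue 4: Y codons sorted = UAC,UAU -> pick first = UAC
residue 5: W -> UGG (only codon)
residue 6: D codons sorted = GAC,GAU -> pick first = GAC
terminator: stop codons sorted = UAA,UAG,UGA -> pick first = UAA

Answer: mRNA: AUGUGGUUCUACUGGGACUAA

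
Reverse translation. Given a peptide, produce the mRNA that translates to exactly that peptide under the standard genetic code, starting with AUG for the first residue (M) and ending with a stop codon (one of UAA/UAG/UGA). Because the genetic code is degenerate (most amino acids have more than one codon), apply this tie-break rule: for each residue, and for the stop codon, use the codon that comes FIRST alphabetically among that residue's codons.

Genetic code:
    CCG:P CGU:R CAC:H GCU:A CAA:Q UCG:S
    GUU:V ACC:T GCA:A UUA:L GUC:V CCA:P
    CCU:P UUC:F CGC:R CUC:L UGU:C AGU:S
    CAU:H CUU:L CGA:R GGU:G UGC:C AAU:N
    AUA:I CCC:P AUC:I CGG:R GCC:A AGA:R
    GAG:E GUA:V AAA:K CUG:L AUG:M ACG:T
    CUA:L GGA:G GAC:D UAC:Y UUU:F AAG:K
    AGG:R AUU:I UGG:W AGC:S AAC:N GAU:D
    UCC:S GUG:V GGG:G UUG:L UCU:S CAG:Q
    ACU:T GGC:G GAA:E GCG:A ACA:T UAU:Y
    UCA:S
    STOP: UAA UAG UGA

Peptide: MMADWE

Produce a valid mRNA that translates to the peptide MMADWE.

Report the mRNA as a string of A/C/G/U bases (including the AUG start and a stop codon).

residue 1: M -> AUG (start codon)
residue 2: M -> AUG (only codon)
residue 3: A codons sorted = GCA,GCC,GCG,GCU -> pick first = GCA
residue 4: D codons sorted = GAC,GAU -> pick first = GAC
residue 5: W -> UGG (only codon)
residue 6: E codons sorted = GAA,GAG -> pick first = GAA
terminator: stop codons sorted = UAA,UAG,UGA -> pick first = UAA

Answer: mRNA: AUGAUGGCAGACUGGGAAUAA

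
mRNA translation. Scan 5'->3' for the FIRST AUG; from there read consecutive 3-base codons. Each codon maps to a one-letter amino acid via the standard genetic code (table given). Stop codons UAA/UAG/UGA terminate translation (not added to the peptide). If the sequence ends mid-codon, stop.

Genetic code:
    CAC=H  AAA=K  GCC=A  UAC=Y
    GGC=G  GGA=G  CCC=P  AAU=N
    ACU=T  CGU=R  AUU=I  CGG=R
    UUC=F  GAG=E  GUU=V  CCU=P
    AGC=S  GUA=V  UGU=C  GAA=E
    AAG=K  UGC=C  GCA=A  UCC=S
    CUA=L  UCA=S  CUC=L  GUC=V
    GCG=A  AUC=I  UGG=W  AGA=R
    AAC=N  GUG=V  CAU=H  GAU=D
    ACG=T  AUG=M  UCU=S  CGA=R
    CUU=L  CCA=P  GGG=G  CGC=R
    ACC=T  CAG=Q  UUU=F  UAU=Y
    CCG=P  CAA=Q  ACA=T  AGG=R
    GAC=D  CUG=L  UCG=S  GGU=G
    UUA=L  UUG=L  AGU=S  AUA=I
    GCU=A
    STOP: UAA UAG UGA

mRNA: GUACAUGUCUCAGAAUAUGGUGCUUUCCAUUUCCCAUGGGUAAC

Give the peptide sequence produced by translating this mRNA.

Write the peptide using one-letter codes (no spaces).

Answer: MSQNMVLSISHG

Derivation:
start AUG at pos 4
pos 4: AUG -> M; peptide=M
pos 7: UCU -> S; peptide=MS
pos 10: CAG -> Q; peptide=MSQ
pos 13: AAU -> N; peptide=MSQN
pos 16: AUG -> M; peptide=MSQNM
pos 19: GUG -> V; peptide=MSQNMV
pos 22: CUU -> L; peptide=MSQNMVL
pos 25: UCC -> S; peptide=MSQNMVLS
pos 28: AUU -> I; peptide=MSQNMVLSI
pos 31: UCC -> S; peptide=MSQNMVLSIS
pos 34: CAU -> H; peptide=MSQNMVLSISH
pos 37: GGG -> G; peptide=MSQNMVLSISHG
pos 40: UAA -> STOP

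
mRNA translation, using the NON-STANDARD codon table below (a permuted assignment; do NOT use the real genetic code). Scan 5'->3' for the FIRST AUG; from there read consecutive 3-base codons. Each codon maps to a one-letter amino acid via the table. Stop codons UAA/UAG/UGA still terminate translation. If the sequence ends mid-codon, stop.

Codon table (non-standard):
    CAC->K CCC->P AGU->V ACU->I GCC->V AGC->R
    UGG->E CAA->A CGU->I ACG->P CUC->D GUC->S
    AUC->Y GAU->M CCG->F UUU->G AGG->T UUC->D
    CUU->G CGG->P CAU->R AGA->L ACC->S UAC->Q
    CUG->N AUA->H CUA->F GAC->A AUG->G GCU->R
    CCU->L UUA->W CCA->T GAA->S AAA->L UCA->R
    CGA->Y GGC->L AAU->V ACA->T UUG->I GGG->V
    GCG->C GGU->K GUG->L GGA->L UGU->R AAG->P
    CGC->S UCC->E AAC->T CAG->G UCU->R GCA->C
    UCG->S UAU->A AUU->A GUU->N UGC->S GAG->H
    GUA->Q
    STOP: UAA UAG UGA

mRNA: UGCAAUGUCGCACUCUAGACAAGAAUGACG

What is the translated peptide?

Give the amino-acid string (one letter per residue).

start AUG at pos 4
pos 4: AUG -> G; peptide=G
pos 7: UCG -> S; peptide=GS
pos 10: CAC -> K; peptide=GSK
pos 13: UCU -> R; peptide=GSKR
pos 16: AGA -> L; peptide=GSKRL
pos 19: CAA -> A; peptide=GSKRLA
pos 22: GAA -> S; peptide=GSKRLAS
pos 25: UGA -> STOP

Answer: GSKRLAS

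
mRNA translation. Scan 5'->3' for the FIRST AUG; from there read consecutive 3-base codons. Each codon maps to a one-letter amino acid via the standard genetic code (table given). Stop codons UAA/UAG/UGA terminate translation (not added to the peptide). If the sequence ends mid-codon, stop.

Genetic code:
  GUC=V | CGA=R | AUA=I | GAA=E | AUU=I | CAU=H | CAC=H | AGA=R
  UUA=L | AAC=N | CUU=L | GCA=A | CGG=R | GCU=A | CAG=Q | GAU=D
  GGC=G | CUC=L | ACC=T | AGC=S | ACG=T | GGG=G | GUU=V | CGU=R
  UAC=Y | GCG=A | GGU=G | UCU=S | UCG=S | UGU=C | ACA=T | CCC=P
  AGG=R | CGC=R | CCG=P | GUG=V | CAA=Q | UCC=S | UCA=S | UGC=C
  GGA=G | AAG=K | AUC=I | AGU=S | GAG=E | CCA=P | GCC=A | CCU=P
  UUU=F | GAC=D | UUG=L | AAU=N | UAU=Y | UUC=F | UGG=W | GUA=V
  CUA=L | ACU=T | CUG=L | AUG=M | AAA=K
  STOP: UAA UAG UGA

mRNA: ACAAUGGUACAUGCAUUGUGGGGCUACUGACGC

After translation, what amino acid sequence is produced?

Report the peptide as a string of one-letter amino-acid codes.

start AUG at pos 3
pos 3: AUG -> M; peptide=M
pos 6: GUA -> V; peptide=MV
pos 9: CAU -> H; peptide=MVH
pos 12: GCA -> A; peptide=MVHA
pos 15: UUG -> L; peptide=MVHAL
pos 18: UGG -> W; peptide=MVHALW
pos 21: GGC -> G; peptide=MVHALWG
pos 24: UAC -> Y; peptide=MVHALWGY
pos 27: UGA -> STOP

Answer: MVHALWGY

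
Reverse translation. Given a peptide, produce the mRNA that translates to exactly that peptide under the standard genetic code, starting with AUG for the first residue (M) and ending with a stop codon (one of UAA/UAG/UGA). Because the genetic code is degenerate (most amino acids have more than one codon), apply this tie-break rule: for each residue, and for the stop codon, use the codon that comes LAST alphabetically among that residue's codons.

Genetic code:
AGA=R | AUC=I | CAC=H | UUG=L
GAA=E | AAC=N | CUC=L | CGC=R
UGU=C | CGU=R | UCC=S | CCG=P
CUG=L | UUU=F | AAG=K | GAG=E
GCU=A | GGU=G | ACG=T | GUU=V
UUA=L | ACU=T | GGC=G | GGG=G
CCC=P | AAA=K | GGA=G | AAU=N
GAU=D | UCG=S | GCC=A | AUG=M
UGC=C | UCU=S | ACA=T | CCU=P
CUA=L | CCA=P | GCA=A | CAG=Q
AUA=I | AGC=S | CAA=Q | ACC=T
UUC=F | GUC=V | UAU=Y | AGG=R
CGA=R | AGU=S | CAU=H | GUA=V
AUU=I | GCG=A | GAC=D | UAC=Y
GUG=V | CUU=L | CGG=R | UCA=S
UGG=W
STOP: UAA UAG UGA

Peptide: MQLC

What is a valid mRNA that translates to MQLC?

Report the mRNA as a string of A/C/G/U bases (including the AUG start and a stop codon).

Answer: mRNA: AUGCAGUUGUGUUGA

Derivation:
residue 1: M -> AUG (start codon)
residue 2: Q codons sorted = CAA,CAG -> pick last = CAG
residue 3: L codons sorted = CUA,CUC,CUG,CUU,UUA,UUG -> pick last = UUG
residue 4: C codons sorted = UGC,UGU -> pick last = UGU
terminator: stop codons sorted = UAA,UAG,UGA -> pick last = UGA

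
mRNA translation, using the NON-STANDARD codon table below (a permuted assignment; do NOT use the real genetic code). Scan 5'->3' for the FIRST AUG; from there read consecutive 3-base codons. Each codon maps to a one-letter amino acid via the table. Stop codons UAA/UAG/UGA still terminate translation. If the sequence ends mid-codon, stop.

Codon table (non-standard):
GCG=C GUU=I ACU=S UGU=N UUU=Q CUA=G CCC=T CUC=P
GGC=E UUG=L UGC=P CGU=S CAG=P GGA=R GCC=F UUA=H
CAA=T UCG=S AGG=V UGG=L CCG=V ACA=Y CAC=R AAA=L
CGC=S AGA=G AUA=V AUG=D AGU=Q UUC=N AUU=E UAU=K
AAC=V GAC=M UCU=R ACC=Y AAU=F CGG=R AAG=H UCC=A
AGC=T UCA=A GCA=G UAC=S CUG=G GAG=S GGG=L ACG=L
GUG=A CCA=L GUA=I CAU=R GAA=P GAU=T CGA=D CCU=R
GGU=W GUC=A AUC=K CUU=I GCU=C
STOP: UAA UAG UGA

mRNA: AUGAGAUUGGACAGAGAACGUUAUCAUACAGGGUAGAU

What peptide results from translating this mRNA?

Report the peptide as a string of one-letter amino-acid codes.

Answer: DGLMGPSKRYL

Derivation:
start AUG at pos 0
pos 0: AUG -> D; peptide=D
pos 3: AGA -> G; peptide=DG
pos 6: UUG -> L; peptide=DGL
pos 9: GAC -> M; peptide=DGLM
pos 12: AGA -> G; peptide=DGLMG
pos 15: GAA -> P; peptide=DGLMGP
pos 18: CGU -> S; peptide=DGLMGPS
pos 21: UAU -> K; peptide=DGLMGPSK
pos 24: CAU -> R; peptide=DGLMGPSKR
pos 27: ACA -> Y; peptide=DGLMGPSKRY
pos 30: GGG -> L; peptide=DGLMGPSKRYL
pos 33: UAG -> STOP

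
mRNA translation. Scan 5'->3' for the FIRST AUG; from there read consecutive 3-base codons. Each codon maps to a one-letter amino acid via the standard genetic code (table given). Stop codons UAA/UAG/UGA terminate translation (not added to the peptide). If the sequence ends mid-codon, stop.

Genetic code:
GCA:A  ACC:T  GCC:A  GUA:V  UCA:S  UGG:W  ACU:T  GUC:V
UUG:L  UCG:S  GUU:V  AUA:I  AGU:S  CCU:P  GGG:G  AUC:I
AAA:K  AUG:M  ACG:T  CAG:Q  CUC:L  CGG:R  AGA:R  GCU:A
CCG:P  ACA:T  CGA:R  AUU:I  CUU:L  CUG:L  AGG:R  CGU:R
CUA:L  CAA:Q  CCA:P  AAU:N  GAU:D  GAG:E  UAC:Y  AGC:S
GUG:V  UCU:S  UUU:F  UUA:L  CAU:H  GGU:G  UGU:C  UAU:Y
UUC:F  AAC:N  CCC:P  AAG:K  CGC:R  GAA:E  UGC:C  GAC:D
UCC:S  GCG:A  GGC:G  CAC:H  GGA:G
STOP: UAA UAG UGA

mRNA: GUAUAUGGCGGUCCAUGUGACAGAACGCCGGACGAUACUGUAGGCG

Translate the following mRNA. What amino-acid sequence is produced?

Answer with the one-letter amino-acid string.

Answer: MAVHVTERRTIL

Derivation:
start AUG at pos 4
pos 4: AUG -> M; peptide=M
pos 7: GCG -> A; peptide=MA
pos 10: GUC -> V; peptide=MAV
pos 13: CAU -> H; peptide=MAVH
pos 16: GUG -> V; peptide=MAVHV
pos 19: ACA -> T; peptide=MAVHVT
pos 22: GAA -> E; peptide=MAVHVTE
pos 25: CGC -> R; peptide=MAVHVTER
pos 28: CGG -> R; peptide=MAVHVTERR
pos 31: ACG -> T; peptide=MAVHVTERRT
pos 34: AUA -> I; peptide=MAVHVTERRTI
pos 37: CUG -> L; peptide=MAVHVTERRTIL
pos 40: UAG -> STOP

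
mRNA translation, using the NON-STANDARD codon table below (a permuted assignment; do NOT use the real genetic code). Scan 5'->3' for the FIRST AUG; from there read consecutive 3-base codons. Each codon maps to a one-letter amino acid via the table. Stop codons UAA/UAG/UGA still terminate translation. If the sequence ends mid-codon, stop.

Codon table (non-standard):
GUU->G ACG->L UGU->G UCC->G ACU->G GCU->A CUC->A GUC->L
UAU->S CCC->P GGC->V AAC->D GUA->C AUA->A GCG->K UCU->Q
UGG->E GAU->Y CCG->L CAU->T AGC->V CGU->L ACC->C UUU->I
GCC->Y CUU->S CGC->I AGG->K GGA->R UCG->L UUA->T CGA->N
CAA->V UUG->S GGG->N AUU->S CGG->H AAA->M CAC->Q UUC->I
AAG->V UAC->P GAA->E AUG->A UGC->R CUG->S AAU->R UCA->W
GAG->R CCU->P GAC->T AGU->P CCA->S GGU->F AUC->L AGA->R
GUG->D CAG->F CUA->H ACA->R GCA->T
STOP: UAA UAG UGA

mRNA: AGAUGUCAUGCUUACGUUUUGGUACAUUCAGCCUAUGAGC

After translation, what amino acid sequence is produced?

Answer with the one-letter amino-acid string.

Answer: AWRTLIFRIVH

Derivation:
start AUG at pos 2
pos 2: AUG -> A; peptide=A
pos 5: UCA -> W; peptide=AW
pos 8: UGC -> R; peptide=AWR
pos 11: UUA -> T; peptide=AWRT
pos 14: CGU -> L; peptide=AWRTL
pos 17: UUU -> I; peptide=AWRTLI
pos 20: GGU -> F; peptide=AWRTLIF
pos 23: ACA -> R; peptide=AWRTLIFR
pos 26: UUC -> I; peptide=AWRTLIFRI
pos 29: AGC -> V; peptide=AWRTLIFRIV
pos 32: CUA -> H; peptide=AWRTLIFRIVH
pos 35: UGA -> STOP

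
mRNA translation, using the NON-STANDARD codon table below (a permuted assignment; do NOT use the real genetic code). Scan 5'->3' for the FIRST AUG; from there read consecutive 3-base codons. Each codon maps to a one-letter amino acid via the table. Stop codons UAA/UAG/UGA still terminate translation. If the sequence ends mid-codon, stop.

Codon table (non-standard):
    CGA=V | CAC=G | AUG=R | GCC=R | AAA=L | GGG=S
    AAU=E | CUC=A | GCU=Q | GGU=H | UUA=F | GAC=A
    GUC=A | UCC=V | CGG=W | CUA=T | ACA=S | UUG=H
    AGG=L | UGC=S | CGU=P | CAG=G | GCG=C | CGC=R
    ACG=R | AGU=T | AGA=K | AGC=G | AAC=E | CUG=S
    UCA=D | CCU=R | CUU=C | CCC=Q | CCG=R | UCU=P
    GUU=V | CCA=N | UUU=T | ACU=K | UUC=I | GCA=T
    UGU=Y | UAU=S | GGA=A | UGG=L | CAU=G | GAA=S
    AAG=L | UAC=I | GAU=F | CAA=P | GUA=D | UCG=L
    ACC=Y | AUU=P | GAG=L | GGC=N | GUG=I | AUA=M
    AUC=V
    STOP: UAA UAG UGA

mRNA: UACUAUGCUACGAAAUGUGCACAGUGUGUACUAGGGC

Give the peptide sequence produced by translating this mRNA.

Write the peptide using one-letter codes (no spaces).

Answer: RTVEIGTII

Derivation:
start AUG at pos 4
pos 4: AUG -> R; peptide=R
pos 7: CUA -> T; peptide=RT
pos 10: CGA -> V; peptide=RTV
pos 13: AAU -> E; peptide=RTVE
pos 16: GUG -> I; peptide=RTVEI
pos 19: CAC -> G; peptide=RTVEIG
pos 22: AGU -> T; peptide=RTVEIGT
pos 25: GUG -> I; peptide=RTVEIGTI
pos 28: UAC -> I; peptide=RTVEIGTII
pos 31: UAG -> STOP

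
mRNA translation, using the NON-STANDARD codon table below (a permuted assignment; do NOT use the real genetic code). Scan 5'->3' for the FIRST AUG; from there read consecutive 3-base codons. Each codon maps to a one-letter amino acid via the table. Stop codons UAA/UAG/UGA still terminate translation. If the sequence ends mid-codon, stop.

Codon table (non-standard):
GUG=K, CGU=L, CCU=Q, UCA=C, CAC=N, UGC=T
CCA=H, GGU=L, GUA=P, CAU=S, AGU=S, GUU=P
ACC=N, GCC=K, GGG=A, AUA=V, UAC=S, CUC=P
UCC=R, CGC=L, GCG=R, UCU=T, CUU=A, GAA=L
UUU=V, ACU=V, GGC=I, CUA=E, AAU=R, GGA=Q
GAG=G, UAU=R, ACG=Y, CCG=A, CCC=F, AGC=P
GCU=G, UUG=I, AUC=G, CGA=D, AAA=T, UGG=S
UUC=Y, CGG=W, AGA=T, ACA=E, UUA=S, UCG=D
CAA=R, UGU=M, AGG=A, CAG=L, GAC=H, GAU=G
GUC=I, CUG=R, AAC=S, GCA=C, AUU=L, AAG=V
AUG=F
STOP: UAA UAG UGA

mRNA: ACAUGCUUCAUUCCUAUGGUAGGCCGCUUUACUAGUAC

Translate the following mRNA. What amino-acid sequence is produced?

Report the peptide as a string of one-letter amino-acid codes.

Answer: FASRRLAAAS

Derivation:
start AUG at pos 2
pos 2: AUG -> F; peptide=F
pos 5: CUU -> A; peptide=FA
pos 8: CAU -> S; peptide=FAS
pos 11: UCC -> R; peptide=FASR
pos 14: UAU -> R; peptide=FASRR
pos 17: GGU -> L; peptide=FASRRL
pos 20: AGG -> A; peptide=FASRRLA
pos 23: CCG -> A; peptide=FASRRLAA
pos 26: CUU -> A; peptide=FASRRLAAA
pos 29: UAC -> S; peptide=FASRRLAAAS
pos 32: UAG -> STOP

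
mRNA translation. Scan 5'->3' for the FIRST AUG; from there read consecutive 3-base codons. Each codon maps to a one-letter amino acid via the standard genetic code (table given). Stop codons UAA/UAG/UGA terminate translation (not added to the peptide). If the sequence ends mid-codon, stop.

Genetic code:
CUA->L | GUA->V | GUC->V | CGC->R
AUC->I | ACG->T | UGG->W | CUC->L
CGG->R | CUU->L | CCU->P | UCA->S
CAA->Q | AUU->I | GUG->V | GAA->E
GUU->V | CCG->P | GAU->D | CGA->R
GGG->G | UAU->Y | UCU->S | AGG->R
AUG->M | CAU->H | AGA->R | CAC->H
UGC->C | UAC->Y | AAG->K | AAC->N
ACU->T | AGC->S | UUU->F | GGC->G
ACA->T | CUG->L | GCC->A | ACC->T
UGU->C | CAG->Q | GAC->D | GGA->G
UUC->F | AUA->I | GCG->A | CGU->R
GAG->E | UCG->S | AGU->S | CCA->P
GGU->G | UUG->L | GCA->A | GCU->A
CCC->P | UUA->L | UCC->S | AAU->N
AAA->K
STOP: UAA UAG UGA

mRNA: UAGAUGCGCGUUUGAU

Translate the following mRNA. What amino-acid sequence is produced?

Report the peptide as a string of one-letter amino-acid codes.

Answer: MRV

Derivation:
start AUG at pos 3
pos 3: AUG -> M; peptide=M
pos 6: CGC -> R; peptide=MR
pos 9: GUU -> V; peptide=MRV
pos 12: UGA -> STOP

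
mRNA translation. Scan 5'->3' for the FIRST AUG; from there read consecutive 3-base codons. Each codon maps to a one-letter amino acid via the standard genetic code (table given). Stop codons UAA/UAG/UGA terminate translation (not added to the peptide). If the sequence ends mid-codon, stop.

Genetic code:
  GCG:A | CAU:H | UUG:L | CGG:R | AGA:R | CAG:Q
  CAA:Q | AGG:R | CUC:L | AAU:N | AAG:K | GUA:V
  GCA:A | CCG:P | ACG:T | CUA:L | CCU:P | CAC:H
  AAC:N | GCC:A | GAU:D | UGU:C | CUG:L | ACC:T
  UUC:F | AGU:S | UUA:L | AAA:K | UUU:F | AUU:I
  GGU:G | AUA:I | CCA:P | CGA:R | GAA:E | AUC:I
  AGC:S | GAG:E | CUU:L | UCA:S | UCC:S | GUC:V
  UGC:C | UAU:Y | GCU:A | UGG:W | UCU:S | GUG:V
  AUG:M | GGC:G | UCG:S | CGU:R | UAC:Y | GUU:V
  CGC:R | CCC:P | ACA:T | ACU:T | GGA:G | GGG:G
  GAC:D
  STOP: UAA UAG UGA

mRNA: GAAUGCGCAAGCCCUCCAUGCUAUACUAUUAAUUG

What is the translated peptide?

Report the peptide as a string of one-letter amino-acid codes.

start AUG at pos 2
pos 2: AUG -> M; peptide=M
pos 5: CGC -> R; peptide=MR
pos 8: AAG -> K; peptide=MRK
pos 11: CCC -> P; peptide=MRKP
pos 14: UCC -> S; peptide=MRKPS
pos 17: AUG -> M; peptide=MRKPSM
pos 20: CUA -> L; peptide=MRKPSML
pos 23: UAC -> Y; peptide=MRKPSMLY
pos 26: UAU -> Y; peptide=MRKPSMLYY
pos 29: UAA -> STOP

Answer: MRKPSMLYY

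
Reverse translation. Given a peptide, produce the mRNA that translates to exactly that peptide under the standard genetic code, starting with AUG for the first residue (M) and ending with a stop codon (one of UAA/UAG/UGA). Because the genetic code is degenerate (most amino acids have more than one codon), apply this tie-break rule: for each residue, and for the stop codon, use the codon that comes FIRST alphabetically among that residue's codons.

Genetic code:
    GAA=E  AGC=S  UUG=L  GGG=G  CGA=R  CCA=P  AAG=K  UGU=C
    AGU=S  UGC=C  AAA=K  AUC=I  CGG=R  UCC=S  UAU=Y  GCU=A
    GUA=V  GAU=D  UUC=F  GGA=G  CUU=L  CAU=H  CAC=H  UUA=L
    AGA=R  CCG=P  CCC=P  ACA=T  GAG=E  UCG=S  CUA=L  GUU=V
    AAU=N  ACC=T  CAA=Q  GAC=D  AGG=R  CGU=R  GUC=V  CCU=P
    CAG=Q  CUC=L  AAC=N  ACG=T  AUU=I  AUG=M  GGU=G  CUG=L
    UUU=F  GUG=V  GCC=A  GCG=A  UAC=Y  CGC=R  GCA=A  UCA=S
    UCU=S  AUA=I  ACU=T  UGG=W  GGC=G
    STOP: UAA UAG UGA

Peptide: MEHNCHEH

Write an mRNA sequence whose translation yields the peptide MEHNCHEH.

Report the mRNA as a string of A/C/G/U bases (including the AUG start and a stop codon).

Answer: mRNA: AUGGAACACAACUGCCACGAACACUAA

Derivation:
residue 1: M -> AUG (start codon)
residue 2: E codons sorted = GAA,GAG -> pick first = GAA
residue 3: H codons sorted = CAC,CAU -> pick first = CAC
residue 4: N codons sorted = AAC,AAU -> pick first = AAC
residue 5: C codons sorted = UGC,UGU -> pick first = UGC
residue 6: H codons sorted = CAC,CAU -> pick first = CAC
residue 7: E codons sorted = GAA,GAG -> pick first = GAA
residue 8: H codons sorted = CAC,CAU -> pick first = CAC
terminator: stop codons sorted = UAA,UAG,UGA -> pick first = UAA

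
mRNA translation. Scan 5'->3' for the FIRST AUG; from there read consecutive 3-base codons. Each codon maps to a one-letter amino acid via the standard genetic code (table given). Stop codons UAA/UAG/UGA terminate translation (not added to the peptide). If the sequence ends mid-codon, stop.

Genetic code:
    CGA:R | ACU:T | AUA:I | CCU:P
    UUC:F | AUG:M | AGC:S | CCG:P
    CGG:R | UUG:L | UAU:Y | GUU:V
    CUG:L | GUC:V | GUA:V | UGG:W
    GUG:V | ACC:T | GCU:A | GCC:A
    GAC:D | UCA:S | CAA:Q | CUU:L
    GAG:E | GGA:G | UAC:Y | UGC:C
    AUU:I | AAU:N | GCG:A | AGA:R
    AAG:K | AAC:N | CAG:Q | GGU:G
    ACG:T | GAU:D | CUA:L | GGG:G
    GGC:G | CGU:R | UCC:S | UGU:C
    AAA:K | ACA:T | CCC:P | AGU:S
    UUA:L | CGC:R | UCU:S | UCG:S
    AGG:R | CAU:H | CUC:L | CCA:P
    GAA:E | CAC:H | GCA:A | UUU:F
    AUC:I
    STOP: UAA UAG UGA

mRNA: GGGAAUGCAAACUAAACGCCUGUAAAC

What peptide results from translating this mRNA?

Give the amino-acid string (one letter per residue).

Answer: MQTKRL

Derivation:
start AUG at pos 4
pos 4: AUG -> M; peptide=M
pos 7: CAA -> Q; peptide=MQ
pos 10: ACU -> T; peptide=MQT
pos 13: AAA -> K; peptide=MQTK
pos 16: CGC -> R; peptide=MQTKR
pos 19: CUG -> L; peptide=MQTKRL
pos 22: UAA -> STOP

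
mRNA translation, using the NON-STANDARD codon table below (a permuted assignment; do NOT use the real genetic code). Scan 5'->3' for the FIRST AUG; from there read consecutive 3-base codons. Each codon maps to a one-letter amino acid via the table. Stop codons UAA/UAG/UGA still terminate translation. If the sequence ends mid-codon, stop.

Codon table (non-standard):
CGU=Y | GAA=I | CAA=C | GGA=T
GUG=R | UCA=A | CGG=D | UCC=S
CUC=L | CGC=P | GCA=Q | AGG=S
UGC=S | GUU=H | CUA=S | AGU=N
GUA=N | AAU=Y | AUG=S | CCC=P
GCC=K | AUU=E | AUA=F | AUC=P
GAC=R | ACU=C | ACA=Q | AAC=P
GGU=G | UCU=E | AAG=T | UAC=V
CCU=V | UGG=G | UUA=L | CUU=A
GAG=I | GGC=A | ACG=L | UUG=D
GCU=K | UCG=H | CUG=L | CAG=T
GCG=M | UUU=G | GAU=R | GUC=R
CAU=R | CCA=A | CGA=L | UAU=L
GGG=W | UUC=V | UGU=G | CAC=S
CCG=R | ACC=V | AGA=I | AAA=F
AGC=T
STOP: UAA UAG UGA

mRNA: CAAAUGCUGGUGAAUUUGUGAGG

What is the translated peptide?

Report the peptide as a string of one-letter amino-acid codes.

start AUG at pos 3
pos 3: AUG -> S; peptide=S
pos 6: CUG -> L; peptide=SL
pos 9: GUG -> R; peptide=SLR
pos 12: AAU -> Y; peptide=SLRY
pos 15: UUG -> D; peptide=SLRYD
pos 18: UGA -> STOP

Answer: SLRYD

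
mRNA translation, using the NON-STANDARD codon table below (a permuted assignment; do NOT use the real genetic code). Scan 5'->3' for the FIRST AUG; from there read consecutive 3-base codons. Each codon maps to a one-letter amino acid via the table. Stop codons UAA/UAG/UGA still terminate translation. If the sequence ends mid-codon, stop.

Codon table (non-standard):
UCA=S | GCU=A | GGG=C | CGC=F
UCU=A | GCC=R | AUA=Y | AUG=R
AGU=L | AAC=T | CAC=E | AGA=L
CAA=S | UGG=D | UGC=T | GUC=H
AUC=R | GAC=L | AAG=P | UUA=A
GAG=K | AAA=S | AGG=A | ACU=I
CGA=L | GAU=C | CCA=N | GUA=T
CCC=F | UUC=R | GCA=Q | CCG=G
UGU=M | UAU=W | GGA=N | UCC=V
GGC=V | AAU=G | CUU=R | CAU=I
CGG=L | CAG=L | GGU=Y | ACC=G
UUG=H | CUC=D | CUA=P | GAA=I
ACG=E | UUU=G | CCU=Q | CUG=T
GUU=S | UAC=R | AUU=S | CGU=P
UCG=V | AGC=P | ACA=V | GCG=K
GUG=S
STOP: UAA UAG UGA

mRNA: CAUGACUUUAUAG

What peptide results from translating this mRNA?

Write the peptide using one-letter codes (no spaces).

start AUG at pos 1
pos 1: AUG -> R; peptide=R
pos 4: ACU -> I; peptide=RI
pos 7: UUA -> A; peptide=RIA
pos 10: UAG -> STOP

Answer: RIA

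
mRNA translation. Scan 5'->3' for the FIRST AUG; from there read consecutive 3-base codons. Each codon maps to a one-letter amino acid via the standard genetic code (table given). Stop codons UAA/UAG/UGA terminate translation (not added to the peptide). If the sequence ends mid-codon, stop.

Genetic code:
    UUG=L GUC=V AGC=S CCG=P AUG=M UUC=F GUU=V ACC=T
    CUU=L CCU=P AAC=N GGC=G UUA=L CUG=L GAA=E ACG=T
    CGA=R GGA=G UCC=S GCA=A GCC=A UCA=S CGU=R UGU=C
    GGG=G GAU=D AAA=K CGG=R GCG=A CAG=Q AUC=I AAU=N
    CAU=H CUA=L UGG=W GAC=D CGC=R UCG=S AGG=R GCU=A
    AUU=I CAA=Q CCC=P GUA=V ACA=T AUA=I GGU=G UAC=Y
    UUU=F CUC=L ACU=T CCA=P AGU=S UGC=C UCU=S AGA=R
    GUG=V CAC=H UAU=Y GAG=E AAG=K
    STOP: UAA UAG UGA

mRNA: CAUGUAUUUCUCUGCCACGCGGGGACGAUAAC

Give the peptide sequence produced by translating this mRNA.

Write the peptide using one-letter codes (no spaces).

Answer: MYFSATRGR

Derivation:
start AUG at pos 1
pos 1: AUG -> M; peptide=M
pos 4: UAU -> Y; peptide=MY
pos 7: UUC -> F; peptide=MYF
pos 10: UCU -> S; peptide=MYFS
pos 13: GCC -> A; peptide=MYFSA
pos 16: ACG -> T; peptide=MYFSAT
pos 19: CGG -> R; peptide=MYFSATR
pos 22: GGA -> G; peptide=MYFSATRG
pos 25: CGA -> R; peptide=MYFSATRGR
pos 28: UAA -> STOP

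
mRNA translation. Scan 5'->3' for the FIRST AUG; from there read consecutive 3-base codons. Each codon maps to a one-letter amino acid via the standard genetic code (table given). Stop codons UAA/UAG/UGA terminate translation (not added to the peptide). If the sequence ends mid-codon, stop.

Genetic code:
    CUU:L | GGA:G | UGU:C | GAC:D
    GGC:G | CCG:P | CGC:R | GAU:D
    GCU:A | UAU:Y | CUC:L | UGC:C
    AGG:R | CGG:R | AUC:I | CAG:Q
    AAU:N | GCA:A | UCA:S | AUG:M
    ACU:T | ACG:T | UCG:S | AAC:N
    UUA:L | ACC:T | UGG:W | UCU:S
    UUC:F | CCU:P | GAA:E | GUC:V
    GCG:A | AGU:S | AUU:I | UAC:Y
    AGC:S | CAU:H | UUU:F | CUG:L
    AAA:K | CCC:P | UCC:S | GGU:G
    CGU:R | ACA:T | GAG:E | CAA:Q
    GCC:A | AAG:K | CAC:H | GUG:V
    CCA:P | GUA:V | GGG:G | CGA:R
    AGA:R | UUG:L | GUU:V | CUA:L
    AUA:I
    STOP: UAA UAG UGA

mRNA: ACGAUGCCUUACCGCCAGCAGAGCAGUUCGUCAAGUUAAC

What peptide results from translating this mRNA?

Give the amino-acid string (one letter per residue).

Answer: MPYRQQSSSSS

Derivation:
start AUG at pos 3
pos 3: AUG -> M; peptide=M
pos 6: CCU -> P; peptide=MP
pos 9: UAC -> Y; peptide=MPY
pos 12: CGC -> R; peptide=MPYR
pos 15: CAG -> Q; peptide=MPYRQ
pos 18: CAG -> Q; peptide=MPYRQQ
pos 21: AGC -> S; peptide=MPYRQQS
pos 24: AGU -> S; peptide=MPYRQQSS
pos 27: UCG -> S; peptide=MPYRQQSSS
pos 30: UCA -> S; peptide=MPYRQQSSSS
pos 33: AGU -> S; peptide=MPYRQQSSSSS
pos 36: UAA -> STOP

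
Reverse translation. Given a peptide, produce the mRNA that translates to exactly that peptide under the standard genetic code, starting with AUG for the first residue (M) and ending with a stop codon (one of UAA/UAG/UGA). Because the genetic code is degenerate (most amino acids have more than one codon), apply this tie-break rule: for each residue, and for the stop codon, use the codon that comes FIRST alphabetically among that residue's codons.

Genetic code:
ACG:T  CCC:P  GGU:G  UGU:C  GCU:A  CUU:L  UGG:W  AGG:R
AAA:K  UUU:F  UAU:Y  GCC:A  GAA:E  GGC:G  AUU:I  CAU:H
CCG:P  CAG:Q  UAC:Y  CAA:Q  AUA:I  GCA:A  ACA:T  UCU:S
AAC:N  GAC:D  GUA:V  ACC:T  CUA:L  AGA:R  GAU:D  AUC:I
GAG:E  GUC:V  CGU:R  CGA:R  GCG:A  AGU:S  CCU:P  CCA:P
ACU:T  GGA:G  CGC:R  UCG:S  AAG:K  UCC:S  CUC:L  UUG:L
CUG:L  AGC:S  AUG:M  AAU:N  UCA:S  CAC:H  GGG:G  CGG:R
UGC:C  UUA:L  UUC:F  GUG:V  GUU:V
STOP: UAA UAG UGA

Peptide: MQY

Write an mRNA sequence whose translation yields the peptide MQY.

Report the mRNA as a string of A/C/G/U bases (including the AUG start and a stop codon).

Answer: mRNA: AUGCAAUACUAA

Derivation:
residue 1: M -> AUG (start codon)
residue 2: Q codons sorted = CAA,CAG -> pick first = CAA
residue 3: Y codons sorted = UAC,UAU -> pick first = UAC
terminator: stop codons sorted = UAA,UAG,UGA -> pick first = UAA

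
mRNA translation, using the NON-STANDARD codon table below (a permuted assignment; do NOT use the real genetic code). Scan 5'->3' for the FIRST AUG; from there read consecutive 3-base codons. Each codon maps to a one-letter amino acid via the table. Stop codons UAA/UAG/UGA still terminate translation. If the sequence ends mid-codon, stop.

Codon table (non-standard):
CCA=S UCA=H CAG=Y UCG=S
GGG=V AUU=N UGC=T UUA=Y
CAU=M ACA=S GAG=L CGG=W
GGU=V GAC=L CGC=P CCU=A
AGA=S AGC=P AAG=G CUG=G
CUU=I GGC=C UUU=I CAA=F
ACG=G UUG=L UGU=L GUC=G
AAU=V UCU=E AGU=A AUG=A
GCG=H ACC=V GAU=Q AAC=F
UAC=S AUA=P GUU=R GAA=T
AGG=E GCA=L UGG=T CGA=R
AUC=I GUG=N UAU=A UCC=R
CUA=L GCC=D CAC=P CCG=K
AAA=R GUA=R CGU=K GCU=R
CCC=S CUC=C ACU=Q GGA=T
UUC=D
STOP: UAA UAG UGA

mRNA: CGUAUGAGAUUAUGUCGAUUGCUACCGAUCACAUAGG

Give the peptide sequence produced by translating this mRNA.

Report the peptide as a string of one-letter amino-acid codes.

start AUG at pos 3
pos 3: AUG -> A; peptide=A
pos 6: AGA -> S; peptide=AS
pos 9: UUA -> Y; peptide=ASY
pos 12: UGU -> L; peptide=ASYL
pos 15: CGA -> R; peptide=ASYLR
pos 18: UUG -> L; peptide=ASYLRL
pos 21: CUA -> L; peptide=ASYLRLL
pos 24: CCG -> K; peptide=ASYLRLLK
pos 27: AUC -> I; peptide=ASYLRLLKI
pos 30: ACA -> S; peptide=ASYLRLLKIS
pos 33: UAG -> STOP

Answer: ASYLRLLKIS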